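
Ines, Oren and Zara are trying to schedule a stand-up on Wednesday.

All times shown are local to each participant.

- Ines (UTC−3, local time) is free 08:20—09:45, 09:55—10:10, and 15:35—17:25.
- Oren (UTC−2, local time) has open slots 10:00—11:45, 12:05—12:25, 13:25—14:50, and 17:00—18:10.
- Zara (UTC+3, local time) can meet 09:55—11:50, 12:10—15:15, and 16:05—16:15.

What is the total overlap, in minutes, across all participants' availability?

Ines → UTC: 11:20–12:45, 12:55–13:10, 18:35–20:25.
Oren → UTC: 12:00–13:45, 14:05–14:25, 15:25–16:50, 19:00–20:10.
Zara → UTC: 06:55–08:50, 09:10–12:15, 13:05–13:15.
Ines ∩ Oren: 12:00–12:45, 12:55–13:10, 19:00–20:10.
Ines ∩ Oren ∩ Zara: 12:00–12:15, 13:05–13:10.
Total common minutes: 15 + 5 = 20.

20 minutes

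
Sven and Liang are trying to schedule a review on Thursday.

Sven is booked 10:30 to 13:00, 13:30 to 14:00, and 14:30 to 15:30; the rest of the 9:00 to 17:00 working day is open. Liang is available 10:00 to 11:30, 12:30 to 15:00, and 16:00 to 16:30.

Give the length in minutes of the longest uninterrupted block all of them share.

30 minutes

Sven free within 09:00–17:00: 09:00–10:30, 13:00–13:30, 14:00–14:30, 15:30–17:00.
Sven ∩ Liang: 10:00–10:30, 13:00–13:30, 14:00–14:30, 16:00–16:30.
Common window lengths: 30, 30, 30, 30 min; longest is 30.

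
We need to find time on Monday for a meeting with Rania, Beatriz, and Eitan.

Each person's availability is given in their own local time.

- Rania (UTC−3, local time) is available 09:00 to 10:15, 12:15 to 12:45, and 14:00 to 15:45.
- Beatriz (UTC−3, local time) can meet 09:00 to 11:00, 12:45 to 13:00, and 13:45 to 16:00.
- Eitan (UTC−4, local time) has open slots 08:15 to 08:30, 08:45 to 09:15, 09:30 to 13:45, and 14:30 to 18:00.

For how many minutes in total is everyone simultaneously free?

105 minutes

Rania → UTC: 12:00–13:15, 15:15–15:45, 17:00–18:45.
Beatriz → UTC: 12:00–14:00, 15:45–16:00, 16:45–19:00.
Eitan → UTC: 12:15–12:30, 12:45–13:15, 13:30–17:45, 18:30–22:00.
Rania ∩ Beatriz: 12:00–13:15, 17:00–18:45.
Rania ∩ Beatriz ∩ Eitan: 12:15–12:30, 12:45–13:15, 17:00–17:45, 18:30–18:45.
Total common minutes: 15 + 30 + 45 + 15 = 105.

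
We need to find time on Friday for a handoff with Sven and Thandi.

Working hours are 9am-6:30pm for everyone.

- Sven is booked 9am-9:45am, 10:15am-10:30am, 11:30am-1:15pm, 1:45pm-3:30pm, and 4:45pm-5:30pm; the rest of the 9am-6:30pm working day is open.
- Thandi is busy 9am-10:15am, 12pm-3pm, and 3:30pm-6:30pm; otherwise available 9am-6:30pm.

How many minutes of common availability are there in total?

Sven free within 09:00–18:30: 09:45–10:15, 10:30–11:30, 13:15–13:45, 15:30–16:45, 17:30–18:30.
Thandi free within 09:00–18:30: 10:15–12:00, 15:00–15:30.
Sven ∩ Thandi: 10:30–11:30.
Total common minutes: 60.

60 minutes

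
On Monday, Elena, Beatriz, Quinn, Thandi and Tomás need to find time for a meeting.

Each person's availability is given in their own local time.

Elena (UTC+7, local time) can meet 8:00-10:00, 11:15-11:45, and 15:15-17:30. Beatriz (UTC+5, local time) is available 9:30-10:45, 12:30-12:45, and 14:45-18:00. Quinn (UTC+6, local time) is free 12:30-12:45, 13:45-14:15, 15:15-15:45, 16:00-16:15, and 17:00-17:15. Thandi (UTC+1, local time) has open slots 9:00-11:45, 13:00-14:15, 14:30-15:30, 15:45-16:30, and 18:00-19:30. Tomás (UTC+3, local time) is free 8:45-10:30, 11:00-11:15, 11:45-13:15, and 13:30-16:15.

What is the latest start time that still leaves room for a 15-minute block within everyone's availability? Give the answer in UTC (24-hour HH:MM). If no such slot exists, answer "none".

10:00

Elena → UTC: 01:00–03:00, 04:15–04:45, 08:15–10:30.
Beatriz → UTC: 04:30–05:45, 07:30–07:45, 09:45–13:00.
Quinn → UTC: 06:30–06:45, 07:45–08:15, 09:15–09:45, 10:00–10:15, 11:00–11:15.
Thandi → UTC: 08:00–10:45, 12:00–13:15, 13:30–14:30, 14:45–15:30, 17:00–18:30.
Tomás → UTC: 05:45–07:30, 08:00–08:15, 08:45–10:15, 10:30–13:15.
Elena ∩ Beatriz: 04:30–04:45, 09:45–10:30.
Elena ∩ Beatriz ∩ Quinn: 10:00–10:15.
Elena ∩ Beatriz ∩ Quinn ∩ Thandi: 10:00–10:15.
Elena ∩ Beatriz ∩ Quinn ∩ Thandi ∩ Tomás: 10:00–10:15.
Windows ≥ 15 min: 10:00–10:15.
Latest start in the last window 10:00–10:15 is 10:15 − 15 min = 10:00.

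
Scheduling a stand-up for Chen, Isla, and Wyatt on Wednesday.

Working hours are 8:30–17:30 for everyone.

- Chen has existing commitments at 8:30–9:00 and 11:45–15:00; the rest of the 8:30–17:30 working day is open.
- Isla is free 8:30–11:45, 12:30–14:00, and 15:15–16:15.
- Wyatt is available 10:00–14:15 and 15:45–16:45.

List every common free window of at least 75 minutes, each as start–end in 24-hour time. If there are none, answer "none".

10:00–11:45

Chen free within 08:30–17:30: 09:00–11:45, 15:00–17:30.
Chen ∩ Isla: 09:00–11:45, 15:15–16:15.
Chen ∩ Isla ∩ Wyatt: 10:00–11:45, 15:45–16:15.
Windows ≥ 75 min: 10:00–11:45.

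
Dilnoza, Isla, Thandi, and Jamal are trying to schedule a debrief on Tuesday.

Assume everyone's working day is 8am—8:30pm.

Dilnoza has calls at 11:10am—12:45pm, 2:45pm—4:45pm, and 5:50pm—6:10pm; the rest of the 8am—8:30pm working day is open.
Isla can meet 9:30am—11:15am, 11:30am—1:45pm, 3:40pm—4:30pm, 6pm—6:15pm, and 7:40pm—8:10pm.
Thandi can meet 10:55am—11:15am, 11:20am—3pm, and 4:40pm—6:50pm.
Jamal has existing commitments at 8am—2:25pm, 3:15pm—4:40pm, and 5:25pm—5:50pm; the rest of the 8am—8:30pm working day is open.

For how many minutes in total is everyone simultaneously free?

Dilnoza free within 08:00–20:30: 08:00–11:10, 12:45–14:45, 16:45–17:50, 18:10–20:30.
Jamal free within 08:00–20:30: 14:25–15:15, 16:40–17:25, 17:50–20:30.
Dilnoza ∩ Isla: 09:30–11:10, 12:45–13:45, 18:10–18:15, 19:40–20:10.
Dilnoza ∩ Isla ∩ Thandi: 10:55–11:10, 12:45–13:45, 18:10–18:15.
Dilnoza ∩ Isla ∩ Thandi ∩ Jamal: 18:10–18:15.
Total common minutes: 5.

5 minutes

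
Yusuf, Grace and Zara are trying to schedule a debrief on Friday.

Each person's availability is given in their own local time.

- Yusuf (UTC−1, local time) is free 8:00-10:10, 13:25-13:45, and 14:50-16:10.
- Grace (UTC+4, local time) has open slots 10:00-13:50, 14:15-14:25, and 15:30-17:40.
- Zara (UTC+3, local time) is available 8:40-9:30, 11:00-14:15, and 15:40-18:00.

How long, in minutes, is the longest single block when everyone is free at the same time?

50 minutes

Yusuf → UTC: 09:00–11:10, 14:25–14:45, 15:50–17:10.
Grace → UTC: 06:00–09:50, 10:15–10:25, 11:30–13:40.
Zara → UTC: 05:40–06:30, 08:00–11:15, 12:40–15:00.
Yusuf ∩ Grace: 09:00–09:50, 10:15–10:25.
Yusuf ∩ Grace ∩ Zara: 09:00–09:50, 10:15–10:25.
Common window lengths: 50, 10 min; longest is 50.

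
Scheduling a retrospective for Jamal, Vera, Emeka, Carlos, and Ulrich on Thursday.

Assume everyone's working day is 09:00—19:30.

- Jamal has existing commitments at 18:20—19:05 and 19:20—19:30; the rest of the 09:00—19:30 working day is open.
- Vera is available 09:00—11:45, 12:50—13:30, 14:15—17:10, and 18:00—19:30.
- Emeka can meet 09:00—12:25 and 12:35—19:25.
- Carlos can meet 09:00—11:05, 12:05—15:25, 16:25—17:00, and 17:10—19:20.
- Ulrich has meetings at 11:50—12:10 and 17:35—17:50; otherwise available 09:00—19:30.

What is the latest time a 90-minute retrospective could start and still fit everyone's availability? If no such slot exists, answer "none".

Jamal free within 09:00–19:30: 09:00–18:20, 19:05–19:20.
Ulrich free within 09:00–19:30: 09:00–11:50, 12:10–17:35, 17:50–19:30.
Jamal ∩ Vera: 09:00–11:45, 12:50–13:30, 14:15–17:10, 18:00–18:20, 19:05–19:20.
Jamal ∩ Vera ∩ Emeka: 09:00–11:45, 12:50–13:30, 14:15–17:10, 18:00–18:20, 19:05–19:20.
Jamal ∩ Vera ∩ Emeka ∩ Carlos: 09:00–11:05, 12:50–13:30, 14:15–15:25, 16:25–17:00, 18:00–18:20, 19:05–19:20.
Jamal ∩ Vera ∩ Emeka ∩ Carlos ∩ Ulrich: 09:00–11:05, 12:50–13:30, 14:15–15:25, 16:25–17:00, 18:00–18:20, 19:05–19:20.
Windows ≥ 90 min: 09:00–11:05.
Latest start in the last window 09:00–11:05 is 11:05 − 90 min = 09:35.

09:35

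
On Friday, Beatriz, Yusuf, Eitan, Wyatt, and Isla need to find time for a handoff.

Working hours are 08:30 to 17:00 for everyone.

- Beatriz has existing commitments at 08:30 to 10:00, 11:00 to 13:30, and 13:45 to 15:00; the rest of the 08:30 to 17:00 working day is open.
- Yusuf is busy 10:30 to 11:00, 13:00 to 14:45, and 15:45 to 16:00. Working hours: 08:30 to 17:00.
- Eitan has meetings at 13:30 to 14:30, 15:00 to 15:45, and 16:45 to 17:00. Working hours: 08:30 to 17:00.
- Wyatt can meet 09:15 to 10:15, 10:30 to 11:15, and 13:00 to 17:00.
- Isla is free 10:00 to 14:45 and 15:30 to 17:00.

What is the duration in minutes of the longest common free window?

45 minutes

Beatriz free within 08:30–17:00: 10:00–11:00, 13:30–13:45, 15:00–17:00.
Yusuf free within 08:30–17:00: 08:30–10:30, 11:00–13:00, 14:45–15:45, 16:00–17:00.
Eitan free within 08:30–17:00: 08:30–13:30, 14:30–15:00, 15:45–16:45.
Beatriz ∩ Yusuf: 10:00–10:30, 15:00–15:45, 16:00–17:00.
Beatriz ∩ Yusuf ∩ Eitan: 10:00–10:30, 16:00–16:45.
Beatriz ∩ Yusuf ∩ Eitan ∩ Wyatt: 10:00–10:15, 16:00–16:45.
Beatriz ∩ Yusuf ∩ Eitan ∩ Wyatt ∩ Isla: 10:00–10:15, 16:00–16:45.
Common window lengths: 15, 45 min; longest is 45.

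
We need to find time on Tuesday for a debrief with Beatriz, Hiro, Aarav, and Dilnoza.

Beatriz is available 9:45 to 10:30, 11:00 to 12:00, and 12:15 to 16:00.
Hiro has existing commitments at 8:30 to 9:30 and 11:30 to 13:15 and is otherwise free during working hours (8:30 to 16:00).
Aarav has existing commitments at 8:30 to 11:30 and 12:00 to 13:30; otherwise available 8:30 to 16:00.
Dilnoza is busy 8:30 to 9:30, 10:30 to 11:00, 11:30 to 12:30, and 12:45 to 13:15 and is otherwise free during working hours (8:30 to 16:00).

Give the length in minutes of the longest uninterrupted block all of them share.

150 minutes

Hiro free within 08:30–16:00: 09:30–11:30, 13:15–16:00.
Aarav free within 08:30–16:00: 11:30–12:00, 13:30–16:00.
Dilnoza free within 08:30–16:00: 09:30–10:30, 11:00–11:30, 12:30–12:45, 13:15–16:00.
Beatriz ∩ Hiro: 09:45–10:30, 11:00–11:30, 13:15–16:00.
Beatriz ∩ Hiro ∩ Aarav: 13:30–16:00.
Beatriz ∩ Hiro ∩ Aarav ∩ Dilnoza: 13:30–16:00.
Single common window of 150 minutes.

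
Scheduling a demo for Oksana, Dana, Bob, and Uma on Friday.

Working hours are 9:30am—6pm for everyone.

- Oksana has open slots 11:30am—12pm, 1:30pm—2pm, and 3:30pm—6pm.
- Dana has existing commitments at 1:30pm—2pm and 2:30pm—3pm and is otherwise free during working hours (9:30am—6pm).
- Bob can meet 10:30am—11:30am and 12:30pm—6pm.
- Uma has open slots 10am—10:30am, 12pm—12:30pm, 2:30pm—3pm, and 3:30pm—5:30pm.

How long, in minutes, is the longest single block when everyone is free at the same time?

120 minutes

Dana free within 09:30–18:00: 09:30–13:30, 14:00–14:30, 15:00–18:00.
Oksana ∩ Dana: 11:30–12:00, 15:30–18:00.
Oksana ∩ Dana ∩ Bob: 15:30–18:00.
Oksana ∩ Dana ∩ Bob ∩ Uma: 15:30–17:30.
Single common window of 120 minutes.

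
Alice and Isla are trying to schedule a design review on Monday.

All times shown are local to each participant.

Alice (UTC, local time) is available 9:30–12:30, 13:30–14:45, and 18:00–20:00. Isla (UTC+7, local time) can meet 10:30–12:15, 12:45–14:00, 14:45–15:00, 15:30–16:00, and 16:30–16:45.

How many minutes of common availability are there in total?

Alice → UTC: 09:30–12:30, 13:30–14:45, 18:00–20:00.
Isla → UTC: 03:30–05:15, 05:45–07:00, 07:45–08:00, 08:30–09:00, 09:30–09:45.
Alice ∩ Isla: 09:30–09:45.
Total common minutes: 15.

15 minutes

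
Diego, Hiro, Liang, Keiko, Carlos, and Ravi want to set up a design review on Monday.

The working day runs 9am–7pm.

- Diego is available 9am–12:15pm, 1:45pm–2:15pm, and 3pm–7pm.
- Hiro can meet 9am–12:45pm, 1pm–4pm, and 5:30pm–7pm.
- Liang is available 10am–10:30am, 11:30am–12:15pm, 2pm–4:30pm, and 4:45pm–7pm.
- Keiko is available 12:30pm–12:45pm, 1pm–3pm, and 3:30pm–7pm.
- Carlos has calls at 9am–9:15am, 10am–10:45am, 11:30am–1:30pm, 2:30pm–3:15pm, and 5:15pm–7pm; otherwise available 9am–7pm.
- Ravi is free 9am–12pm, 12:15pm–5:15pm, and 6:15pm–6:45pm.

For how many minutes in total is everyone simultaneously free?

Carlos free within 09:00–19:00: 09:15–10:00, 10:45–11:30, 13:30–14:30, 15:15–17:15.
Diego ∩ Hiro: 09:00–12:15, 13:45–14:15, 15:00–16:00, 17:30–19:00.
Diego ∩ Hiro ∩ Liang: 10:00–10:30, 11:30–12:15, 14:00–14:15, 15:00–16:00, 17:30–19:00.
Diego ∩ Hiro ∩ Liang ∩ Keiko: 14:00–14:15, 15:30–16:00, 17:30–19:00.
Diego ∩ Hiro ∩ Liang ∩ Keiko ∩ Carlos: 14:00–14:15, 15:30–16:00.
Diego ∩ Hiro ∩ Liang ∩ Keiko ∩ Carlos ∩ Ravi: 14:00–14:15, 15:30–16:00.
Total common minutes: 15 + 30 = 45.

45 minutes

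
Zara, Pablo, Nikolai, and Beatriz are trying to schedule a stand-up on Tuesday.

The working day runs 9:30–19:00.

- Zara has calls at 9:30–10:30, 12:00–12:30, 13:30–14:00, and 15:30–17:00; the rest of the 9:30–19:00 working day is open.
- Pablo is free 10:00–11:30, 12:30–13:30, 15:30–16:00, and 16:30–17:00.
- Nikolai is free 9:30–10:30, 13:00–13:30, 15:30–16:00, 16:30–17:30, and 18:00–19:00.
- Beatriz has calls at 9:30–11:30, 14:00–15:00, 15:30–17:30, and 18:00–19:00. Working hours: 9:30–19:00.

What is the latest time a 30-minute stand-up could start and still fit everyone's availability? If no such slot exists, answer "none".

Zara free within 09:30–19:00: 10:30–12:00, 12:30–13:30, 14:00–15:30, 17:00–19:00.
Beatriz free within 09:30–19:00: 11:30–14:00, 15:00–15:30, 17:30–18:00.
Zara ∩ Pablo: 10:30–11:30, 12:30–13:30.
Zara ∩ Pablo ∩ Nikolai: 13:00–13:30.
Zara ∩ Pablo ∩ Nikolai ∩ Beatriz: 13:00–13:30.
Windows ≥ 30 min: 13:00–13:30.
Latest start in the last window 13:00–13:30 is 13:30 − 30 min = 13:00.

13:00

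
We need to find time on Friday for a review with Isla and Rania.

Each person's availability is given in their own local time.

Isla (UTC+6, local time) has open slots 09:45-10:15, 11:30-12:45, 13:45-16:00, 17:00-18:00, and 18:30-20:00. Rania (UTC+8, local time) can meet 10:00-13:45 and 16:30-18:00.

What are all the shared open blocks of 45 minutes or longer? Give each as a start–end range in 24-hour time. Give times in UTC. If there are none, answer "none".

Isla → UTC: 03:45–04:15, 05:30–06:45, 07:45–10:00, 11:00–12:00, 12:30–14:00.
Rania → UTC: 02:00–05:45, 08:30–10:00.
Isla ∩ Rania: 03:45–04:15, 05:30–05:45, 08:30–10:00.
Windows ≥ 45 min: 08:30–10:00.

08:30–10:00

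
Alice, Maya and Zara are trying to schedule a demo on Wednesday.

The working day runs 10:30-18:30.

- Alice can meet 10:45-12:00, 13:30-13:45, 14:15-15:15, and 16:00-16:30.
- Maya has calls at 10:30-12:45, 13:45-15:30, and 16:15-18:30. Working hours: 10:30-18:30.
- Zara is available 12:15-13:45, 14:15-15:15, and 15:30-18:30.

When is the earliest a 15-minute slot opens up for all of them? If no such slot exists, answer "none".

Maya free within 10:30–18:30: 12:45–13:45, 15:30–16:15.
Alice ∩ Maya: 13:30–13:45, 16:00–16:15.
Alice ∩ Maya ∩ Zara: 13:30–13:45, 16:00–16:15.
Windows ≥ 15 min: 13:30–13:45, 16:00–16:15.
Earliest such window starts at 13:30.

13:30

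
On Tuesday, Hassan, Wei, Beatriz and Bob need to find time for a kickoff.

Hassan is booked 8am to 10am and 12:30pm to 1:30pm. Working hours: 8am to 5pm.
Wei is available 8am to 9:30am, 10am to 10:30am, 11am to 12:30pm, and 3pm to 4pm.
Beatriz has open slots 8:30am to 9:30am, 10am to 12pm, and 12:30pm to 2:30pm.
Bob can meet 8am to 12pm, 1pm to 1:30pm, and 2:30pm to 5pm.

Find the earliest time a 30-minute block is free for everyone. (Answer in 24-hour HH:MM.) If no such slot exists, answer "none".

Hassan free within 08:00–17:00: 10:00–12:30, 13:30–17:00.
Hassan ∩ Wei: 10:00–10:30, 11:00–12:30, 15:00–16:00.
Hassan ∩ Wei ∩ Beatriz: 10:00–10:30, 11:00–12:00.
Hassan ∩ Wei ∩ Beatriz ∩ Bob: 10:00–10:30, 11:00–12:00.
Windows ≥ 30 min: 10:00–10:30, 11:00–12:00.
Earliest such window starts at 10:00.

10:00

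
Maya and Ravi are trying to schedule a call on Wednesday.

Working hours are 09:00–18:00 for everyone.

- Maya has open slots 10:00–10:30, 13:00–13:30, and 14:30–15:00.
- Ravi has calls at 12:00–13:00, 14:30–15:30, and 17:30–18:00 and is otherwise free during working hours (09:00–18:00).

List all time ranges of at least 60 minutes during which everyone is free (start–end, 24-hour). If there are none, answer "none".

none

Ravi free within 09:00–18:00: 09:00–12:00, 13:00–14:30, 15:30–17:30.
Maya ∩ Ravi: 10:00–10:30, 13:00–13:30.
Windows ≥ 60 min: (none).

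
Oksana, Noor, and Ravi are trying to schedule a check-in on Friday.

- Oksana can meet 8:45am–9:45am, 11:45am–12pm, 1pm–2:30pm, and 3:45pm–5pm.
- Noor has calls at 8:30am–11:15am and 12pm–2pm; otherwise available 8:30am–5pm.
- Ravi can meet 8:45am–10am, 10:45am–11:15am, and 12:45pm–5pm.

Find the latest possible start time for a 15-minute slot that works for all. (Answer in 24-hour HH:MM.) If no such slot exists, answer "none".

Noor free within 08:30–17:00: 11:15–12:00, 14:00–17:00.
Oksana ∩ Noor: 11:45–12:00, 14:00–14:30, 15:45–17:00.
Oksana ∩ Noor ∩ Ravi: 14:00–14:30, 15:45–17:00.
Windows ≥ 15 min: 14:00–14:30, 15:45–17:00.
Latest start in the last window 15:45–17:00 is 17:00 − 15 min = 16:45.

16:45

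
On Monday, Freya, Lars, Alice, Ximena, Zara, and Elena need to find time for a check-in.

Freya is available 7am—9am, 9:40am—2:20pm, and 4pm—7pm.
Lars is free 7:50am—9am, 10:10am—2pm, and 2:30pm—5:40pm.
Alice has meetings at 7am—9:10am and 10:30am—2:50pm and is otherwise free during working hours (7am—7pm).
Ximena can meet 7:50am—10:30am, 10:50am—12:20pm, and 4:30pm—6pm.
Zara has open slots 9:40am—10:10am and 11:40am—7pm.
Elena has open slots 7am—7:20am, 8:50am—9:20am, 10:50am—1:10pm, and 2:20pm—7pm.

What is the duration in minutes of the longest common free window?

Alice free within 07:00–19:00: 09:10–10:30, 14:50–19:00.
Freya ∩ Lars: 07:50–09:00, 10:10–14:00, 16:00–17:40.
Freya ∩ Lars ∩ Alice: 10:10–10:30, 16:00–17:40.
Freya ∩ Lars ∩ Alice ∩ Ximena: 10:10–10:30, 16:30–17:40.
Freya ∩ Lars ∩ Alice ∩ Ximena ∩ Zara: 16:30–17:40.
Freya ∩ Lars ∩ Alice ∩ Ximena ∩ Zara ∩ Elena: 16:30–17:40.
Single common window of 70 minutes.

70 minutes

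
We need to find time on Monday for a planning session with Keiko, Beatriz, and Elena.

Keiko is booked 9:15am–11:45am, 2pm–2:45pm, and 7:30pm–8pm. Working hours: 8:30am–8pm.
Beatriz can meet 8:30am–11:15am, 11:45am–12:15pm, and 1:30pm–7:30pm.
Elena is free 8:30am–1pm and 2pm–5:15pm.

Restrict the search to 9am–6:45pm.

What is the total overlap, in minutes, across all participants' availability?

195 minutes

Keiko free within 08:30–20:00: 08:30–09:15, 11:45–14:00, 14:45–19:30.
Keiko ∩ Beatriz: 08:30–09:15, 11:45–12:15, 13:30–14:00, 14:45–19:30.
Keiko ∩ Beatriz ∩ Elena: 08:30–09:15, 11:45–12:15, 14:45–17:15.
Restricted to 09:00–18:45: 09:00–09:15, 11:45–12:15, 14:45–17:15.
Total common minutes: 15 + 30 + 150 = 195.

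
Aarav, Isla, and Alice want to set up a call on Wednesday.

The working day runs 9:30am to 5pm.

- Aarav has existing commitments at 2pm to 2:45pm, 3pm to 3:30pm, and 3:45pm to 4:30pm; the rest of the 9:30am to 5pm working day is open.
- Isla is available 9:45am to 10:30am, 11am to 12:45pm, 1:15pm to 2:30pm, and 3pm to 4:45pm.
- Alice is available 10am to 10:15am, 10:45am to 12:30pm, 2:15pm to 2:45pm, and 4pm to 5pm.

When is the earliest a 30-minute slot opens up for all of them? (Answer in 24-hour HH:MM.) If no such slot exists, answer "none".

11:00

Aarav free within 09:30–17:00: 09:30–14:00, 14:45–15:00, 15:30–15:45, 16:30–17:00.
Aarav ∩ Isla: 09:45–10:30, 11:00–12:45, 13:15–14:00, 15:30–15:45, 16:30–16:45.
Aarav ∩ Isla ∩ Alice: 10:00–10:15, 11:00–12:30, 16:30–16:45.
Windows ≥ 30 min: 11:00–12:30.
Earliest such window starts at 11:00.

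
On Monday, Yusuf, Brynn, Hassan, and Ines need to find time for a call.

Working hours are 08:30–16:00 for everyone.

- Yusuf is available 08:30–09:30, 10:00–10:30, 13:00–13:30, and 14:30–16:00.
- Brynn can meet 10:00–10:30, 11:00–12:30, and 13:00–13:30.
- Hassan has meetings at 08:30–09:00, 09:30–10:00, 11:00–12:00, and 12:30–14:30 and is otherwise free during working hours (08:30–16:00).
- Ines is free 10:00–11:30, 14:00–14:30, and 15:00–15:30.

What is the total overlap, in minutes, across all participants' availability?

30 minutes

Hassan free within 08:30–16:00: 09:00–09:30, 10:00–11:00, 12:00–12:30, 14:30–16:00.
Yusuf ∩ Brynn: 10:00–10:30, 13:00–13:30.
Yusuf ∩ Brynn ∩ Hassan: 10:00–10:30.
Yusuf ∩ Brynn ∩ Hassan ∩ Ines: 10:00–10:30.
Total common minutes: 30.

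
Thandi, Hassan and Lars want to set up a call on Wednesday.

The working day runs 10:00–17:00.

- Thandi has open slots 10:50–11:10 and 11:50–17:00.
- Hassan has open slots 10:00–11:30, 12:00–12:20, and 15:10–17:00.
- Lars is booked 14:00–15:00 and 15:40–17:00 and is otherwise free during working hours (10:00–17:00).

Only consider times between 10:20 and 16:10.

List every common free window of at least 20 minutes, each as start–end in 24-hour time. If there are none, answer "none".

Lars free within 10:00–17:00: 10:00–14:00, 15:00–15:40.
Thandi ∩ Hassan: 10:50–11:10, 12:00–12:20, 15:10–17:00.
Thandi ∩ Hassan ∩ Lars: 10:50–11:10, 12:00–12:20, 15:10–15:40.
Restricted to 10:20–16:10: 10:50–11:10, 12:00–12:20, 15:10–15:40.
Windows ≥ 20 min: 10:50–11:10, 12:00–12:20, 15:10–15:40.

10:50–11:10, 12:00–12:20, 15:10–15:40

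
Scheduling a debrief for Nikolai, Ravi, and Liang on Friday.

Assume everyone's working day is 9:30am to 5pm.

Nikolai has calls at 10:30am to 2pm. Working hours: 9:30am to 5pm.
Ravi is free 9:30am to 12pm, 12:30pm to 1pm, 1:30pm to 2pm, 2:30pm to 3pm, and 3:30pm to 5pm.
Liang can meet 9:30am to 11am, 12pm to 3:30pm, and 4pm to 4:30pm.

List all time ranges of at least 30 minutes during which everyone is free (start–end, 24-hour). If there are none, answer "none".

09:30–10:30, 14:30–15:00, 16:00–16:30

Nikolai free within 09:30–17:00: 09:30–10:30, 14:00–17:00.
Nikolai ∩ Ravi: 09:30–10:30, 14:30–15:00, 15:30–17:00.
Nikolai ∩ Ravi ∩ Liang: 09:30–10:30, 14:30–15:00, 16:00–16:30.
Windows ≥ 30 min: 09:30–10:30, 14:30–15:00, 16:00–16:30.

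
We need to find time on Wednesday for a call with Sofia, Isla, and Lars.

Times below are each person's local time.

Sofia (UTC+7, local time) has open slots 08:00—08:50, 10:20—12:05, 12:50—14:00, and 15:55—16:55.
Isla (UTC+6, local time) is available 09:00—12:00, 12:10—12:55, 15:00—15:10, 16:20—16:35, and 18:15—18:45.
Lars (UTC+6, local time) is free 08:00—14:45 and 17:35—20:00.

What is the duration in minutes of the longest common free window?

Sofia → UTC: 01:00–01:50, 03:20–05:05, 05:50–07:00, 08:55–09:55.
Isla → UTC: 03:00–06:00, 06:10–06:55, 09:00–09:10, 10:20–10:35, 12:15–12:45.
Lars → UTC: 02:00–08:45, 11:35–14:00.
Sofia ∩ Isla: 03:20–05:05, 05:50–06:00, 06:10–06:55, 09:00–09:10.
Sofia ∩ Isla ∩ Lars: 03:20–05:05, 05:50–06:00, 06:10–06:55.
Common window lengths: 105, 10, 45 min; longest is 105.

105 minutes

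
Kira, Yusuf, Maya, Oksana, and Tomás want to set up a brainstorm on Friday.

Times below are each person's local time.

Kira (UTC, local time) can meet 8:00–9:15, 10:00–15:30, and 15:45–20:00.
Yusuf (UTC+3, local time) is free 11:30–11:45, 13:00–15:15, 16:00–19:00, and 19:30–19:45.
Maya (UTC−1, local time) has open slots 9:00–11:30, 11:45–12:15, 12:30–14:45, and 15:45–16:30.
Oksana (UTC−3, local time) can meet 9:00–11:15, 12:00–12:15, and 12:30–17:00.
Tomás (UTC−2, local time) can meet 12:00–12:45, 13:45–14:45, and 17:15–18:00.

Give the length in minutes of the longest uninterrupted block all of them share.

15 minutes

Kira → UTC: 08:00–09:15, 10:00–15:30, 15:45–20:00.
Yusuf → UTC: 08:30–08:45, 10:00–12:15, 13:00–16:00, 16:30–16:45.
Maya → UTC: 10:00–12:30, 12:45–13:15, 13:30–15:45, 16:45–17:30.
Oksana → UTC: 12:00–14:15, 15:00–15:15, 15:30–20:00.
Tomás → UTC: 14:00–14:45, 15:45–16:45, 19:15–20:00.
Kira ∩ Yusuf: 08:30–08:45, 10:00–12:15, 13:00–15:30, 15:45–16:00, 16:30–16:45.
Kira ∩ Yusuf ∩ Maya: 10:00–12:15, 13:00–13:15, 13:30–15:30.
Kira ∩ Yusuf ∩ Maya ∩ Oksana: 12:00–12:15, 13:00–13:15, 13:30–14:15, 15:00–15:15.
Kira ∩ Yusuf ∩ Maya ∩ Oksana ∩ Tomás: 14:00–14:15.
Single common window of 15 minutes.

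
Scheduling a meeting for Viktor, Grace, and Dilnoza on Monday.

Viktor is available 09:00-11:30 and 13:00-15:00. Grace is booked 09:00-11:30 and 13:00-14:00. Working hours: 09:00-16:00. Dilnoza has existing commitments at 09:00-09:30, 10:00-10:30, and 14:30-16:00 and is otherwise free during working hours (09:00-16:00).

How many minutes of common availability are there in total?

Grace free within 09:00–16:00: 11:30–13:00, 14:00–16:00.
Dilnoza free within 09:00–16:00: 09:30–10:00, 10:30–14:30.
Viktor ∩ Grace: 14:00–15:00.
Viktor ∩ Grace ∩ Dilnoza: 14:00–14:30.
Total common minutes: 30.

30 minutes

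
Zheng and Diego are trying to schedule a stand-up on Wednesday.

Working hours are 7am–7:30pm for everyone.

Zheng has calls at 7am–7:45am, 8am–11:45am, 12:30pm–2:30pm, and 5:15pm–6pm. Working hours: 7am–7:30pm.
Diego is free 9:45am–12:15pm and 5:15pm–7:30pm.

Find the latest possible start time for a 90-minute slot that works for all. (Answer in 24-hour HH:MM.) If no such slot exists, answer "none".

Zheng free within 07:00–19:30: 07:45–08:00, 11:45–12:30, 14:30–17:15, 18:00–19:30.
Zheng ∩ Diego: 11:45–12:15, 18:00–19:30.
Windows ≥ 90 min: 18:00–19:30.
Latest start in the last window 18:00–19:30 is 19:30 − 90 min = 18:00.

18:00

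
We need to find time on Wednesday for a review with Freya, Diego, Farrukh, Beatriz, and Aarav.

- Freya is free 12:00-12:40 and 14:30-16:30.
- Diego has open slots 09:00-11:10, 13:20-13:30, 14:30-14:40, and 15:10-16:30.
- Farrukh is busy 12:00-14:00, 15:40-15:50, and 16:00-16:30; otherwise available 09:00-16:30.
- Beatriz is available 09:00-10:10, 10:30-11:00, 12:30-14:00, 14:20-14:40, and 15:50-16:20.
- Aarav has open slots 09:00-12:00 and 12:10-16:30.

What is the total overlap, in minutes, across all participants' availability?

Farrukh free within 09:00–16:30: 09:00–12:00, 14:00–15:40, 15:50–16:00.
Freya ∩ Diego: 14:30–14:40, 15:10–16:30.
Freya ∩ Diego ∩ Farrukh: 14:30–14:40, 15:10–15:40, 15:50–16:00.
Freya ∩ Diego ∩ Farrukh ∩ Beatriz: 14:30–14:40, 15:50–16:00.
Freya ∩ Diego ∩ Farrukh ∩ Beatriz ∩ Aarav: 14:30–14:40, 15:50–16:00.
Total common minutes: 10 + 10 = 20.

20 minutes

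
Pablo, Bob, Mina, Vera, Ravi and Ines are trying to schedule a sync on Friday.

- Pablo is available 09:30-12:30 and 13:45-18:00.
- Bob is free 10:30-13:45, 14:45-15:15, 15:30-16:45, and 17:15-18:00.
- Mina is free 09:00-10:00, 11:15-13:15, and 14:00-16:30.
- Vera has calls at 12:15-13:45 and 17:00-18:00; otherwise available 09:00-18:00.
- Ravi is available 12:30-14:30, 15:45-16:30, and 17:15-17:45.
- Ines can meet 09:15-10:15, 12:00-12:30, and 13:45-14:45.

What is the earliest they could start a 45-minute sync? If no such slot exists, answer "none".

Vera free within 09:00–18:00: 09:00–12:15, 13:45–17:00.
Pablo ∩ Bob: 10:30–12:30, 14:45–15:15, 15:30–16:45, 17:15–18:00.
Pablo ∩ Bob ∩ Mina: 11:15–12:30, 14:45–15:15, 15:30–16:30.
Pablo ∩ Bob ∩ Mina ∩ Vera: 11:15–12:15, 14:45–15:15, 15:30–16:30.
Pablo ∩ Bob ∩ Mina ∩ Vera ∩ Ravi: 15:45–16:30.
Pablo ∩ Bob ∩ Mina ∩ Vera ∩ Ravi ∩ Ines: (none).
Windows ≥ 45 min: (none).

none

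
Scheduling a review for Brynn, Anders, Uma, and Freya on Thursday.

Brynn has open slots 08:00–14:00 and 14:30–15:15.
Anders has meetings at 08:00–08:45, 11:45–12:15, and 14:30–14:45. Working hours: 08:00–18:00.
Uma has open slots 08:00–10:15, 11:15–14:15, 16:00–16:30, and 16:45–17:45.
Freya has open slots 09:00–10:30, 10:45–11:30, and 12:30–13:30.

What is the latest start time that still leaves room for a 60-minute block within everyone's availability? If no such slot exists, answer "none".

Anders free within 08:00–18:00: 08:45–11:45, 12:15–14:30, 14:45–18:00.
Brynn ∩ Anders: 08:45–11:45, 12:15–14:00, 14:45–15:15.
Brynn ∩ Anders ∩ Uma: 08:45–10:15, 11:15–11:45, 12:15–14:00.
Brynn ∩ Anders ∩ Uma ∩ Freya: 09:00–10:15, 11:15–11:30, 12:30–13:30.
Windows ≥ 60 min: 09:00–10:15, 12:30–13:30.
Latest start in the last window 12:30–13:30 is 13:30 − 60 min = 12:30.

12:30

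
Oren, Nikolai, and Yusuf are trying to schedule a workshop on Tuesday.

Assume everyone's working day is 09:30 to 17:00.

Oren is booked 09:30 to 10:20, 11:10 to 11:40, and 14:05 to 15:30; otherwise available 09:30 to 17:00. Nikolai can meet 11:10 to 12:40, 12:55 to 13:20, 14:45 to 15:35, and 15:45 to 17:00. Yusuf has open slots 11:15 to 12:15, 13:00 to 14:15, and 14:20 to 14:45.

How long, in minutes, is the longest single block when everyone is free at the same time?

35 minutes

Oren free within 09:30–17:00: 10:20–11:10, 11:40–14:05, 15:30–17:00.
Oren ∩ Nikolai: 11:40–12:40, 12:55–13:20, 15:30–15:35, 15:45–17:00.
Oren ∩ Nikolai ∩ Yusuf: 11:40–12:15, 13:00–13:20.
Common window lengths: 35, 20 min; longest is 35.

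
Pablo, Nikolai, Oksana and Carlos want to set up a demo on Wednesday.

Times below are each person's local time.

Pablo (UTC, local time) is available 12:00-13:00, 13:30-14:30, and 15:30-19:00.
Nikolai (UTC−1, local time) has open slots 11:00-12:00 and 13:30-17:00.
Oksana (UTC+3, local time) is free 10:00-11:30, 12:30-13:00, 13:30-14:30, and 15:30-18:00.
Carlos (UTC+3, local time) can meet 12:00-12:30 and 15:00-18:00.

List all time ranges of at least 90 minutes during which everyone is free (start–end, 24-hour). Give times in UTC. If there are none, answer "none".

Pablo → UTC: 12:00–13:00, 13:30–14:30, 15:30–19:00.
Nikolai → UTC: 12:00–13:00, 14:30–18:00.
Oksana → UTC: 07:00–08:30, 09:30–10:00, 10:30–11:30, 12:30–15:00.
Carlos → UTC: 09:00–09:30, 12:00–15:00.
Pablo ∩ Nikolai: 12:00–13:00, 15:30–18:00.
Pablo ∩ Nikolai ∩ Oksana: 12:30–13:00.
Pablo ∩ Nikolai ∩ Oksana ∩ Carlos: 12:30–13:00.
Windows ≥ 90 min: (none).

none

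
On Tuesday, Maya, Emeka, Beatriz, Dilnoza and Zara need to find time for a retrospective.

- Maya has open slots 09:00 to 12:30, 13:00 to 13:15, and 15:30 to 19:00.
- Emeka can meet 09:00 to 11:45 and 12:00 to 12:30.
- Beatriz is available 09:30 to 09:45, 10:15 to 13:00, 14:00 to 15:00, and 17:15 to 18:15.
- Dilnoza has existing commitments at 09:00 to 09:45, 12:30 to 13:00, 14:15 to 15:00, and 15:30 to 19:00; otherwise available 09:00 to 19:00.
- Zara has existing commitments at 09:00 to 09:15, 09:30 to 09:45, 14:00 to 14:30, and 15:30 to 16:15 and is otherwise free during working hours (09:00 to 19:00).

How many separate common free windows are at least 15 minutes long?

Dilnoza free within 09:00–19:00: 09:45–12:30, 13:00–14:15, 15:00–15:30.
Zara free within 09:00–19:00: 09:15–09:30, 09:45–14:00, 14:30–15:30, 16:15–19:00.
Maya ∩ Emeka: 09:00–11:45, 12:00–12:30.
Maya ∩ Emeka ∩ Beatriz: 09:30–09:45, 10:15–11:45, 12:00–12:30.
Maya ∩ Emeka ∩ Beatriz ∩ Dilnoza: 10:15–11:45, 12:00–12:30.
Maya ∩ Emeka ∩ Beatriz ∩ Dilnoza ∩ Zara: 10:15–11:45, 12:00–12:30.
Windows ≥ 15 min: 10:15–11:45, 12:00–12:30.
That's 2 windows.

2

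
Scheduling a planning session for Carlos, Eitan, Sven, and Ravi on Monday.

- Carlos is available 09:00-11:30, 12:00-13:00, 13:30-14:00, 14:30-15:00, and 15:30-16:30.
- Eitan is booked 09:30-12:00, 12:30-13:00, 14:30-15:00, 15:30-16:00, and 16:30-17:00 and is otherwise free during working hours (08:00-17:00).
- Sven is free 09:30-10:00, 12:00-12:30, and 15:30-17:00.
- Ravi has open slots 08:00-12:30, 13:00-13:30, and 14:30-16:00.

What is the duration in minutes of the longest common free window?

30 minutes

Eitan free within 08:00–17:00: 08:00–09:30, 12:00–12:30, 13:00–14:30, 15:00–15:30, 16:00–16:30.
Carlos ∩ Eitan: 09:00–09:30, 12:00–12:30, 13:30–14:00, 16:00–16:30.
Carlos ∩ Eitan ∩ Sven: 12:00–12:30, 16:00–16:30.
Carlos ∩ Eitan ∩ Sven ∩ Ravi: 12:00–12:30.
Single common window of 30 minutes.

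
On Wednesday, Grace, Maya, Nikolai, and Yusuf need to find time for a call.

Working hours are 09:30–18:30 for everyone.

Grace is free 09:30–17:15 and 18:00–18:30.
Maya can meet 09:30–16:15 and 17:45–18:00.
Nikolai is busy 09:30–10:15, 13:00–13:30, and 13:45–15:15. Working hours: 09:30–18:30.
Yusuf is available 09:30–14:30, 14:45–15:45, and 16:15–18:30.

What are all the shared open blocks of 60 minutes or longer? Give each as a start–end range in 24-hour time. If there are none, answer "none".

10:15–13:00

Nikolai free within 09:30–18:30: 10:15–13:00, 13:30–13:45, 15:15–18:30.
Grace ∩ Maya: 09:30–16:15.
Grace ∩ Maya ∩ Nikolai: 10:15–13:00, 13:30–13:45, 15:15–16:15.
Grace ∩ Maya ∩ Nikolai ∩ Yusuf: 10:15–13:00, 13:30–13:45, 15:15–15:45.
Windows ≥ 60 min: 10:15–13:00.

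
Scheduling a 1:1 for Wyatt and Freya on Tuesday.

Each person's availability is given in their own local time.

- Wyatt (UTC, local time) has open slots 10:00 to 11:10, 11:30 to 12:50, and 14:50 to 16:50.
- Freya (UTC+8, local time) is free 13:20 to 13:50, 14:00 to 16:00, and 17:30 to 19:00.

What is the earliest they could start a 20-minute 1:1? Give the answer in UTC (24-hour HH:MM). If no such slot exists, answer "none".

10:00

Wyatt → UTC: 10:00–11:10, 11:30–12:50, 14:50–16:50.
Freya → UTC: 05:20–05:50, 06:00–08:00, 09:30–11:00.
Wyatt ∩ Freya: 10:00–11:00.
Windows ≥ 20 min: 10:00–11:00.
Earliest such window starts at 10:00.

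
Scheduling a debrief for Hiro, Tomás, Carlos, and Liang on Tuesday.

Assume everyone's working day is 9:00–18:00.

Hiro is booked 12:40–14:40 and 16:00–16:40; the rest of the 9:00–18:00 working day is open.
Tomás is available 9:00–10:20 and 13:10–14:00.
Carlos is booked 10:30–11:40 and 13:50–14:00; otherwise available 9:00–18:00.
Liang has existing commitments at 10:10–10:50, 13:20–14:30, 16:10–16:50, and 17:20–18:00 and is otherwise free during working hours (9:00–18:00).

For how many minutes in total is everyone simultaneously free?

Hiro free within 09:00–18:00: 09:00–12:40, 14:40–16:00, 16:40–18:00.
Carlos free within 09:00–18:00: 09:00–10:30, 11:40–13:50, 14:00–18:00.
Liang free within 09:00–18:00: 09:00–10:10, 10:50–13:20, 14:30–16:10, 16:50–17:20.
Hiro ∩ Tomás: 09:00–10:20.
Hiro ∩ Tomás ∩ Carlos: 09:00–10:20.
Hiro ∩ Tomás ∩ Carlos ∩ Liang: 09:00–10:10.
Total common minutes: 70.

70 minutes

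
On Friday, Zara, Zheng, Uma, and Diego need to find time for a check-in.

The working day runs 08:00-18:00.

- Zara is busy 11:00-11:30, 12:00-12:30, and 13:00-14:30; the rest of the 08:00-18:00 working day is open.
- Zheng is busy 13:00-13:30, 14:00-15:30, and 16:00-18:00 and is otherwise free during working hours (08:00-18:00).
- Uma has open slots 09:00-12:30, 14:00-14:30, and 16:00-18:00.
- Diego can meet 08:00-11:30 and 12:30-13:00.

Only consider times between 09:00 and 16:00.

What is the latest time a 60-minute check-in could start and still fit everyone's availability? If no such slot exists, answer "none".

Zara free within 08:00–18:00: 08:00–11:00, 11:30–12:00, 12:30–13:00, 14:30–18:00.
Zheng free within 08:00–18:00: 08:00–13:00, 13:30–14:00, 15:30–16:00.
Zara ∩ Zheng: 08:00–11:00, 11:30–12:00, 12:30–13:00, 15:30–16:00.
Zara ∩ Zheng ∩ Uma: 09:00–11:00, 11:30–12:00.
Zara ∩ Zheng ∩ Uma ∩ Diego: 09:00–11:00.
Restricted to 09:00–16:00: 09:00–11:00.
Windows ≥ 60 min: 09:00–11:00.
Latest start in the last window 09:00–11:00 is 11:00 − 60 min = 10:00.

10:00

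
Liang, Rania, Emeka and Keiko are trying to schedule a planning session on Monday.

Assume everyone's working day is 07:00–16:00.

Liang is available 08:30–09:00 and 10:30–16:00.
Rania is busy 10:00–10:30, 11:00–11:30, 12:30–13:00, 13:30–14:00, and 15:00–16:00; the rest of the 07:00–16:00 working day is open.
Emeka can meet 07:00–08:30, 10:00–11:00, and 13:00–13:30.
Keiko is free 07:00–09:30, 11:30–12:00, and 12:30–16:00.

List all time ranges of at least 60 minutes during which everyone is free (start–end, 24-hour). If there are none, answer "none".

none

Rania free within 07:00–16:00: 07:00–10:00, 10:30–11:00, 11:30–12:30, 13:00–13:30, 14:00–15:00.
Liang ∩ Rania: 08:30–09:00, 10:30–11:00, 11:30–12:30, 13:00–13:30, 14:00–15:00.
Liang ∩ Rania ∩ Emeka: 10:30–11:00, 13:00–13:30.
Liang ∩ Rania ∩ Emeka ∩ Keiko: 13:00–13:30.
Windows ≥ 60 min: (none).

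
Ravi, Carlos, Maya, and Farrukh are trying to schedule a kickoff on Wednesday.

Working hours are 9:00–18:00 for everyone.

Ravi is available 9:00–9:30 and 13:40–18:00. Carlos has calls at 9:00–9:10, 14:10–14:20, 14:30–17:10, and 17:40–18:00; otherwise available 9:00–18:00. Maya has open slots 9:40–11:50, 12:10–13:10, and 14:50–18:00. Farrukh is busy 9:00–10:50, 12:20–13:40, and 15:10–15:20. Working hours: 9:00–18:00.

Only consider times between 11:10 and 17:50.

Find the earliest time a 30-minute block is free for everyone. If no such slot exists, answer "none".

17:10

Carlos free within 09:00–18:00: 09:10–14:10, 14:20–14:30, 17:10–17:40.
Farrukh free within 09:00–18:00: 10:50–12:20, 13:40–15:10, 15:20–18:00.
Ravi ∩ Carlos: 09:10–09:30, 13:40–14:10, 14:20–14:30, 17:10–17:40.
Ravi ∩ Carlos ∩ Maya: 17:10–17:40.
Ravi ∩ Carlos ∩ Maya ∩ Farrukh: 17:10–17:40.
Restricted to 11:10–17:50: 17:10–17:40.
Windows ≥ 30 min: 17:10–17:40.
Earliest such window starts at 17:10.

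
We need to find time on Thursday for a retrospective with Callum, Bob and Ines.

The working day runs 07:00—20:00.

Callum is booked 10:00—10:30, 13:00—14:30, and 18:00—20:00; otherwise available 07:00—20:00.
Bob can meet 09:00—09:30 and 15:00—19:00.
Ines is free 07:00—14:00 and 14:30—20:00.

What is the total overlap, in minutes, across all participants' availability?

210 minutes

Callum free within 07:00–20:00: 07:00–10:00, 10:30–13:00, 14:30–18:00.
Callum ∩ Bob: 09:00–09:30, 15:00–18:00.
Callum ∩ Bob ∩ Ines: 09:00–09:30, 15:00–18:00.
Total common minutes: 30 + 180 = 210.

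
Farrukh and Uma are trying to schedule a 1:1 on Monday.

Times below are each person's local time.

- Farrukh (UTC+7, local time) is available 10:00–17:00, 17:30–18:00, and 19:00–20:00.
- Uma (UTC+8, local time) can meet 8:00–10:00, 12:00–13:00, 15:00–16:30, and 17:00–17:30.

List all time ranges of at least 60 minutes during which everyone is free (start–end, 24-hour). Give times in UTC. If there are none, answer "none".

04:00–05:00, 07:00–08:30

Farrukh → UTC: 03:00–10:00, 10:30–11:00, 12:00–13:00.
Uma → UTC: 00:00–02:00, 04:00–05:00, 07:00–08:30, 09:00–09:30.
Farrukh ∩ Uma: 04:00–05:00, 07:00–08:30, 09:00–09:30.
Windows ≥ 60 min: 04:00–05:00, 07:00–08:30.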